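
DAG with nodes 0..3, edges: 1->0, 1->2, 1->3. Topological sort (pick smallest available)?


Kahn's algorithm, process smallest node first
Order: [1, 0, 2, 3]


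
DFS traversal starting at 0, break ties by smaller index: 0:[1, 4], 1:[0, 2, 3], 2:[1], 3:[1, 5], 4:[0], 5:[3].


DFS stack-based: start with [0]
Visit order: [0, 1, 2, 3, 5, 4]


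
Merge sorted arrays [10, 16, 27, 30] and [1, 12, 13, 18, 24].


Compare heads, take smaller each step.
Merged: [1, 10, 12, 13, 16, 18, 24, 27, 30]


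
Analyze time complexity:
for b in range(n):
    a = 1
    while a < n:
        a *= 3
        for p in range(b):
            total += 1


Per nesting level: O(n) * O(log n) * O(n) [triangular over b] = O(n^2 log n)
Complexity: O(n^2 log n)


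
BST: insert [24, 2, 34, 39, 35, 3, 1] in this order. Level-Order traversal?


Root = 24; build tree by BST insertion.
Level-Order traversal: [24, 2, 34, 1, 3, 39, 35]


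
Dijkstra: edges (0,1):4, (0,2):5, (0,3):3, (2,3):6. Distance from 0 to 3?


Dijkstra from 0:
Distances: {0: 0, 1: 4, 2: 5, 3: 3}
Shortest distance to 3 = 3, path = [0, 3]


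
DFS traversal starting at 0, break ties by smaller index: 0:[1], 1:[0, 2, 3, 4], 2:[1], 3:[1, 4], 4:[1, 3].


DFS stack-based: start with [0]
Visit order: [0, 1, 2, 3, 4]


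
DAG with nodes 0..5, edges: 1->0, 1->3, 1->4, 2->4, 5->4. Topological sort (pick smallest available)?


Kahn's algorithm, process smallest node first
Order: [1, 0, 2, 3, 5, 4]


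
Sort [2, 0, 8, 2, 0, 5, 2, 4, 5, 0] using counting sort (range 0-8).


Count array: [3, 0, 3, 0, 1, 2, 0, 0, 1]
Reconstruct: [0, 0, 0, 2, 2, 2, 4, 5, 5, 8]


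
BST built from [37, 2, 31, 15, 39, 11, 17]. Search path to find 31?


BST root = 37
Search for 31: compare at each node
Path: [37, 2, 31]


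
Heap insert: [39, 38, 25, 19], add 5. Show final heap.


Append 5: [39, 38, 25, 19, 5]
Bubble up: no swaps needed
Result: [39, 38, 25, 19, 5]


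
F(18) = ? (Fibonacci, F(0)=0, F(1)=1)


F(n)=F(n-1)+F(n-2)
...F(16)=987, F(17)=1597, F(18)=2584


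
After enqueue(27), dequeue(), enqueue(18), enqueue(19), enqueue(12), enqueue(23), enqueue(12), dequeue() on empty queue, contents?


enqueue(27) -> [27]
dequeue() returns 27 -> []
enqueue(18) -> [18]
enqueue(19) -> [18, 19]
enqueue(12) -> [18, 19, 12]
enqueue(23) -> [18, 19, 12, 23]
enqueue(12) -> [18, 19, 12, 23, 12]
dequeue() returns 18 -> [19, 12, 23, 12]
Final queue (front to back): [19, 12, 23, 12]


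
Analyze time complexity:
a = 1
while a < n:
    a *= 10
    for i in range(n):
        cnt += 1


Per nesting level: O(log n) * O(n) = O(n log n)
Complexity: O(n log n)


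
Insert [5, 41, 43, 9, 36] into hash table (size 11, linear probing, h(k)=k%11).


Insertions: 5->slot 5; 41->slot 8; 43->slot 10; 9->slot 9; 36->slot 3
Table: [None, None, None, 36, None, 5, None, None, 41, 9, 43]


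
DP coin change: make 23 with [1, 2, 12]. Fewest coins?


dp[0]=0; dp[i]=1+min(dp[i-c] for c in coins)
...dp[18]=4, dp[19]=5, dp[20]=5, dp[21]=6, dp[22]=6, dp[23]=7
Minimum coins for 23 = 7


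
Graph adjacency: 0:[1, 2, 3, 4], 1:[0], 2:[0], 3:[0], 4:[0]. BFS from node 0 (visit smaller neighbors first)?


BFS queue: start with [0]
Visit order: [0, 1, 2, 3, 4]


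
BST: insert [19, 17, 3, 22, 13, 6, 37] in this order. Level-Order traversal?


Root = 19; build tree by BST insertion.
Level-Order traversal: [19, 17, 22, 3, 37, 13, 6]


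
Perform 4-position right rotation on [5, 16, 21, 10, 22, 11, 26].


Right rotate by 4: [10, 22, 11, 26, 5, 16, 21]


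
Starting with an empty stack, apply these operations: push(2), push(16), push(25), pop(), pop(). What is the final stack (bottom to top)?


push(2) -> [2]
push(16) -> [2, 16]
push(25) -> [2, 16, 25]
pop() returns 25 -> [2, 16]
pop() returns 16 -> [2]
Final stack (bottom to top): [2]


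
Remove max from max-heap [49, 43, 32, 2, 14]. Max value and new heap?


Max = 49
Replace root with last, heapify down
Resulting heap: [43, 14, 32, 2]


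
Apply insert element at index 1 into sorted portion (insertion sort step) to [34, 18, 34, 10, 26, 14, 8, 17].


After one pass: [18, 34, 34, 10, 26, 14, 8, 17]


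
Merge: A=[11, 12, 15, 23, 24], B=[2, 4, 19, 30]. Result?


Compare heads, take smaller each step.
Merged: [2, 4, 11, 12, 15, 19, 23, 24, 30]


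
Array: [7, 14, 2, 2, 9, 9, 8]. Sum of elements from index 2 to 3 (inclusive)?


Prefix sums: [0, 7, 21, 23, 25, 34, 43, 51]
Sum[2..3] = prefix[4] - prefix[2] = 25 - 21 = 4


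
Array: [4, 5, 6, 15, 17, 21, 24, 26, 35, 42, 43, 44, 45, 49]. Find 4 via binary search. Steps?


Search for 4:
[0,13] mid=6 arr[6]=24
[0,5] mid=2 arr[2]=6
[0,1] mid=0 arr[0]=4
Total: 3 comparisons


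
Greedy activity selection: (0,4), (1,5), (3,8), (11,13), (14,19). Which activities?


Greedy: pick earliest-ending, then skip overlaps.
Selected (3 activities): [(0, 4), (11, 13), (14, 19)]


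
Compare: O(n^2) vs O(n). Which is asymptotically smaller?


linear grows slower than quadratic
O(n) is asymptotically smaller; O(n^2) grows faster


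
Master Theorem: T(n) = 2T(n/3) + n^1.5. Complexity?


a=2, b=3, c=1.5. log_3(2)=0.631 < c=1.5. Case 3: O(n^c) = O(n^1.500)
Complexity: O(n^1.500)


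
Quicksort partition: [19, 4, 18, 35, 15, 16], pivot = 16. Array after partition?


Elements <= 16 go left of pivot.
Result: [4, 15, 16, 35, 19, 18], pivot at index 2


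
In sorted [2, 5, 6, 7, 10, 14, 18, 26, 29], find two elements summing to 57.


Two pointers: lo=0, hi=8
No pair sums to 57


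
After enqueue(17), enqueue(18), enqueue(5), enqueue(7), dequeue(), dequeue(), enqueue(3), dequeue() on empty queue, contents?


enqueue(17) -> [17]
enqueue(18) -> [17, 18]
enqueue(5) -> [17, 18, 5]
enqueue(7) -> [17, 18, 5, 7]
dequeue() returns 17 -> [18, 5, 7]
dequeue() returns 18 -> [5, 7]
enqueue(3) -> [5, 7, 3]
dequeue() returns 5 -> [7, 3]
Final queue (front to back): [7, 3]


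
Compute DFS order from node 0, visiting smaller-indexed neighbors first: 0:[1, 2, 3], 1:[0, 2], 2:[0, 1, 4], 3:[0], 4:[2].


DFS stack-based: start with [0]
Visit order: [0, 1, 2, 4, 3]


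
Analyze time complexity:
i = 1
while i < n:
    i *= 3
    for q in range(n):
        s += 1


Per nesting level: O(log n) * O(n) = O(n log n)
Complexity: O(n log n)


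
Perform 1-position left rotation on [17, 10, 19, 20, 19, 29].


Left rotate by 1: [10, 19, 20, 19, 29, 17]


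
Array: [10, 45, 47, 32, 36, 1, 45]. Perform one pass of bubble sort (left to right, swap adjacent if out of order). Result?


After one pass: [10, 45, 32, 36, 1, 45, 47]


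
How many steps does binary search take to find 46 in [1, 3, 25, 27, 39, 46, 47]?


Search for 46:
[0,6] mid=3 arr[3]=27
[4,6] mid=5 arr[5]=46
Total: 2 comparisons


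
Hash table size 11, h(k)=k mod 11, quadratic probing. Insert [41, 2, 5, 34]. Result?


Insertions: 41->slot 8; 2->slot 2; 5->slot 5; 34->slot 1
Table: [None, 34, 2, None, None, 5, None, None, 41, None, None]


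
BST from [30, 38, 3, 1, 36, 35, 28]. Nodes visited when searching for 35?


BST root = 30
Search for 35: compare at each node
Path: [30, 38, 36, 35]


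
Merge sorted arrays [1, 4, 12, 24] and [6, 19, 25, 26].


Compare heads, take smaller each step.
Merged: [1, 4, 6, 12, 19, 24, 25, 26]


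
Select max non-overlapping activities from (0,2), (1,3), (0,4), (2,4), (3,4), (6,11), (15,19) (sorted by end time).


Greedy: pick earliest-ending, then skip overlaps.
Selected (4 activities): [(0, 2), (2, 4), (6, 11), (15, 19)]


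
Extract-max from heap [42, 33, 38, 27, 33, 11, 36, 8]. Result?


Max = 42
Replace root with last, heapify down
Resulting heap: [38, 33, 36, 27, 33, 11, 8]


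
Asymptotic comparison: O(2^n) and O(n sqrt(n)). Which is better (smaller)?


n^1.5 grows slower than exponential
O(n sqrt(n)) is asymptotically smaller; O(2^n) grows faster


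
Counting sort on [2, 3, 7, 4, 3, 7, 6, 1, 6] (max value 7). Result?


Count array: [0, 1, 1, 2, 1, 0, 2, 2]
Reconstruct: [1, 2, 3, 3, 4, 6, 6, 7, 7]


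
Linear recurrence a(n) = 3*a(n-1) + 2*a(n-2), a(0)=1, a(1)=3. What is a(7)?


Build bottom-up:
...a(5)=495, a(6)=1763, a(7)=3*1763+2*495=6279


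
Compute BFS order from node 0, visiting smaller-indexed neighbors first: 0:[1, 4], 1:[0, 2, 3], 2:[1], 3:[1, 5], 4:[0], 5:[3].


BFS queue: start with [0]
Visit order: [0, 1, 4, 2, 3, 5]


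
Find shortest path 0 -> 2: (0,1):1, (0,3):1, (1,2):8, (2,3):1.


Dijkstra from 0:
Distances: {0: 0, 1: 1, 2: 2, 3: 1}
Shortest distance to 2 = 2, path = [0, 3, 2]


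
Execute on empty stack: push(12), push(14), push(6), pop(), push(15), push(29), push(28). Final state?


push(12) -> [12]
push(14) -> [12, 14]
push(6) -> [12, 14, 6]
pop() returns 6 -> [12, 14]
push(15) -> [12, 14, 15]
push(29) -> [12, 14, 15, 29]
push(28) -> [12, 14, 15, 29, 28]
Final stack (bottom to top): [12, 14, 15, 29, 28]


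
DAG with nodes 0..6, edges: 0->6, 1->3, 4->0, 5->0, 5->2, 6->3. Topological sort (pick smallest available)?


Kahn's algorithm, process smallest node first
Order: [1, 4, 5, 0, 2, 6, 3]


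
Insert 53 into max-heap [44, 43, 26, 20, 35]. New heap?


Append 53: [44, 43, 26, 20, 35, 53]
Bubble up: swap idx 5(53) with idx 2(26); swap idx 2(53) with idx 0(44)
Result: [53, 43, 44, 20, 35, 26]


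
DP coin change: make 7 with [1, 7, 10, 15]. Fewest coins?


dp[0]=0; dp[i]=1+min(dp[i-c] for c in coins)
...dp[2]=2, dp[3]=3, dp[4]=4, dp[5]=5, dp[6]=6, dp[7]=1
Minimum coins for 7 = 1


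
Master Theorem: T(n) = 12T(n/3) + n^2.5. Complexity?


a=12, b=3, c=2.5. log_3(12)=2.262 < c=2.5. Case 3: O(n^c) = O(n^2.500)
Complexity: O(n^2.500)


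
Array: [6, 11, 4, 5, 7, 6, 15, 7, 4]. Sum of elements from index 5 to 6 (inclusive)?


Prefix sums: [0, 6, 17, 21, 26, 33, 39, 54, 61, 65]
Sum[5..6] = prefix[7] - prefix[5] = 54 - 33 = 21


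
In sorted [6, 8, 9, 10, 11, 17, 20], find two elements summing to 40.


Two pointers: lo=0, hi=6
No pair sums to 40


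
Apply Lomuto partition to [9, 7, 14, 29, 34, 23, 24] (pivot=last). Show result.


Elements <= 24 go left of pivot.
Result: [9, 7, 14, 23, 24, 29, 34], pivot at index 4


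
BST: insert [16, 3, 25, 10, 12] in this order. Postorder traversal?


Root = 16; build tree by BST insertion.
Postorder traversal: [12, 10, 3, 25, 16]


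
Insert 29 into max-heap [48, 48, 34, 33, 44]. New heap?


Append 29: [48, 48, 34, 33, 44, 29]
Bubble up: no swaps needed
Result: [48, 48, 34, 33, 44, 29]


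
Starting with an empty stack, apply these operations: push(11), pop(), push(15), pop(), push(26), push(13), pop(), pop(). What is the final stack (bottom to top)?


push(11) -> [11]
pop() returns 11 -> []
push(15) -> [15]
pop() returns 15 -> []
push(26) -> [26]
push(13) -> [26, 13]
pop() returns 13 -> [26]
pop() returns 26 -> []
Final stack (bottom to top): []


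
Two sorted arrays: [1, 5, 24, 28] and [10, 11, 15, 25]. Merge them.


Compare heads, take smaller each step.
Merged: [1, 5, 10, 11, 15, 24, 25, 28]


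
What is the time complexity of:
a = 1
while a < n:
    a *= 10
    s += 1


Per nesting level: O(log n) = O(log n)
Complexity: O(log n)


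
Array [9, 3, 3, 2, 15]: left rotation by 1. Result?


Left rotate by 1: [3, 3, 2, 15, 9]


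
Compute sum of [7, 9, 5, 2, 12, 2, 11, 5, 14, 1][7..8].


Prefix sums: [0, 7, 16, 21, 23, 35, 37, 48, 53, 67, 68]
Sum[7..8] = prefix[9] - prefix[7] = 67 - 48 = 19


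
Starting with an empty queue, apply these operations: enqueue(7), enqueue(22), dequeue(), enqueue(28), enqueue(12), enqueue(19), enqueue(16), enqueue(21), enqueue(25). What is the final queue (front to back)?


enqueue(7) -> [7]
enqueue(22) -> [7, 22]
dequeue() returns 7 -> [22]
enqueue(28) -> [22, 28]
enqueue(12) -> [22, 28, 12]
enqueue(19) -> [22, 28, 12, 19]
enqueue(16) -> [22, 28, 12, 19, 16]
enqueue(21) -> [22, 28, 12, 19, 16, 21]
enqueue(25) -> [22, 28, 12, 19, 16, 21, 25]
Final queue (front to back): [22, 28, 12, 19, 16, 21, 25]


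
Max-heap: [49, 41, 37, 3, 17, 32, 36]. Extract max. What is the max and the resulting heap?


Max = 49
Replace root with last, heapify down
Resulting heap: [41, 36, 37, 3, 17, 32]


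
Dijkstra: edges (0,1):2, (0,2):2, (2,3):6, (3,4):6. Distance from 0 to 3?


Dijkstra from 0:
Distances: {0: 0, 1: 2, 2: 2, 3: 8, 4: 14}
Shortest distance to 3 = 8, path = [0, 2, 3]


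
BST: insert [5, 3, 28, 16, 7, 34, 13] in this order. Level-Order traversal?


Root = 5; build tree by BST insertion.
Level-Order traversal: [5, 3, 28, 16, 34, 7, 13]


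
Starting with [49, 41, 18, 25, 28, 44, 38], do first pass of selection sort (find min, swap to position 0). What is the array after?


After one pass: [18, 41, 49, 25, 28, 44, 38]


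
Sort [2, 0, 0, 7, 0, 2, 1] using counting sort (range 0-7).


Count array: [3, 1, 2, 0, 0, 0, 0, 1]
Reconstruct: [0, 0, 0, 1, 2, 2, 7]


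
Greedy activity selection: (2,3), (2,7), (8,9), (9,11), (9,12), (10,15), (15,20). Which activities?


Greedy: pick earliest-ending, then skip overlaps.
Selected (4 activities): [(2, 3), (8, 9), (9, 11), (15, 20)]


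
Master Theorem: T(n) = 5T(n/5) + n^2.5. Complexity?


a=5, b=5, c=2.5. log_5(5)=1 < c=2.5. Case 3: O(n^c) = O(n^2.500)
Complexity: O(n^2.500)


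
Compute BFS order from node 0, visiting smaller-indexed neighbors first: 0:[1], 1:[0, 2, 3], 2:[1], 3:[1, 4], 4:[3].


BFS queue: start with [0]
Visit order: [0, 1, 2, 3, 4]


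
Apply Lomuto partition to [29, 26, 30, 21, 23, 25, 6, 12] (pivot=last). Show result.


Elements <= 12 go left of pivot.
Result: [6, 12, 30, 21, 23, 25, 29, 26], pivot at index 1


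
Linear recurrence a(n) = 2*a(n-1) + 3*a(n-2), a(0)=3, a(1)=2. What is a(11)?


Build bottom-up:
...a(9)=24602, a(10)=73813, a(11)=2*73813+3*24602=221432


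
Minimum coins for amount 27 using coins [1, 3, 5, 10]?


dp[0]=0; dp[i]=1+min(dp[i-c] for c in coins)
...dp[22]=4, dp[23]=3, dp[24]=4, dp[25]=3, dp[26]=4, dp[27]=5
Minimum coins for 27 = 5


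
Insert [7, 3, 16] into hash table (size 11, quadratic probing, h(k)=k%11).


Insertions: 7->slot 7; 3->slot 3; 16->slot 5
Table: [None, None, None, 3, None, 16, None, 7, None, None, None]


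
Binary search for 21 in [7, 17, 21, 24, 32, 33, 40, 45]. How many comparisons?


Search for 21:
[0,7] mid=3 arr[3]=24
[0,2] mid=1 arr[1]=17
[2,2] mid=2 arr[2]=21
Total: 3 comparisons


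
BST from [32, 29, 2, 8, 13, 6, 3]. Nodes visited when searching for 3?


BST root = 32
Search for 3: compare at each node
Path: [32, 29, 2, 8, 6, 3]


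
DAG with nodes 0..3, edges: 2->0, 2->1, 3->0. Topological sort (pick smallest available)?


Kahn's algorithm, process smallest node first
Order: [2, 1, 3, 0]


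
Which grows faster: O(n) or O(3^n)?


linear grows slower than exponential (base 3)
O(n) is asymptotically smaller; O(3^n) grows faster


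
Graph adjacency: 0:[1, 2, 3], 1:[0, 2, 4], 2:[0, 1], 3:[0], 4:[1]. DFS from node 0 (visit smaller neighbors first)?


DFS stack-based: start with [0]
Visit order: [0, 1, 2, 4, 3]


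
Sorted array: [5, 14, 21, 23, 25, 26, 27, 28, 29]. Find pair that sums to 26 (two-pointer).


Two pointers: lo=0, hi=8
Found pair: (5, 21) summing to 26


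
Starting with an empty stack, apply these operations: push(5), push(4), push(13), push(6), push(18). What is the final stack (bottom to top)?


push(5) -> [5]
push(4) -> [5, 4]
push(13) -> [5, 4, 13]
push(6) -> [5, 4, 13, 6]
push(18) -> [5, 4, 13, 6, 18]
Final stack (bottom to top): [5, 4, 13, 6, 18]


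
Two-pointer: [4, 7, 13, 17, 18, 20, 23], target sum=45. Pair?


Two pointers: lo=0, hi=6
No pair sums to 45


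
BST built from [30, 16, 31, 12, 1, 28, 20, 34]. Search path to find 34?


BST root = 30
Search for 34: compare at each node
Path: [30, 31, 34]


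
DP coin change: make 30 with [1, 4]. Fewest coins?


dp[0]=0; dp[i]=1+min(dp[i-c] for c in coins)
...dp[25]=7, dp[26]=8, dp[27]=9, dp[28]=7, dp[29]=8, dp[30]=9
Minimum coins for 30 = 9


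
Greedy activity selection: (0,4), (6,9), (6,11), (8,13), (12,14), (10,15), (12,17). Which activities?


Greedy: pick earliest-ending, then skip overlaps.
Selected (3 activities): [(0, 4), (6, 9), (12, 14)]


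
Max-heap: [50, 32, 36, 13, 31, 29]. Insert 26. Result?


Append 26: [50, 32, 36, 13, 31, 29, 26]
Bubble up: no swaps needed
Result: [50, 32, 36, 13, 31, 29, 26]


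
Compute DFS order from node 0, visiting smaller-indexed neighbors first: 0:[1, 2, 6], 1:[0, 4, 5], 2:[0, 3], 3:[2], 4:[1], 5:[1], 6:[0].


DFS stack-based: start with [0]
Visit order: [0, 1, 4, 5, 2, 3, 6]


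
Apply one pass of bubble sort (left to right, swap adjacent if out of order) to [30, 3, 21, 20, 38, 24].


After one pass: [3, 21, 20, 30, 24, 38]


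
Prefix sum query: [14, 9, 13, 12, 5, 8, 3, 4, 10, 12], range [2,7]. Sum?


Prefix sums: [0, 14, 23, 36, 48, 53, 61, 64, 68, 78, 90]
Sum[2..7] = prefix[8] - prefix[2] = 68 - 23 = 45


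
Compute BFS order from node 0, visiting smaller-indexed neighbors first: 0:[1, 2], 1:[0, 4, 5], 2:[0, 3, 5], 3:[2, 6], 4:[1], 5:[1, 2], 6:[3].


BFS queue: start with [0]
Visit order: [0, 1, 2, 4, 5, 3, 6]


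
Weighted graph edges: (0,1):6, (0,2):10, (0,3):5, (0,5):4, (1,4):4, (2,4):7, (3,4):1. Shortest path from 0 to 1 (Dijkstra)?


Dijkstra from 0:
Distances: {0: 0, 1: 6, 2: 10, 3: 5, 4: 6, 5: 4}
Shortest distance to 1 = 6, path = [0, 1]


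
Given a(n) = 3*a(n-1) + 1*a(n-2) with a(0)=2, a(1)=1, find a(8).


Build bottom-up:
...a(6)=578, a(7)=1909, a(8)=3*1909+1*578=6305


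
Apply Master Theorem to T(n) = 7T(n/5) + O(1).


a=7, b=5, c=0. log_5(7)=1.209 > c=0. Case 1: O(n^log_b(a)) = O(n^1.209)
Complexity: O(n^1.209)


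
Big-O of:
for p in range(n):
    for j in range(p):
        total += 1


Per nesting level: O(n) * O(n) [triangular over p] = O(n^2)
Complexity: O(n^2)


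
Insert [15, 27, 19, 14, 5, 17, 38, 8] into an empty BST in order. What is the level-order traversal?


Root = 15; build tree by BST insertion.
Level-Order traversal: [15, 14, 27, 5, 19, 38, 8, 17]


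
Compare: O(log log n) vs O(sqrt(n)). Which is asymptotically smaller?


double-logarithmic grows slower than sublinear
O(log log n) is asymptotically smaller; O(sqrt(n)) grows faster


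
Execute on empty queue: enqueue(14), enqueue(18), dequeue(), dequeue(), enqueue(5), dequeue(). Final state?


enqueue(14) -> [14]
enqueue(18) -> [14, 18]
dequeue() returns 14 -> [18]
dequeue() returns 18 -> []
enqueue(5) -> [5]
dequeue() returns 5 -> []
Final queue (front to back): []


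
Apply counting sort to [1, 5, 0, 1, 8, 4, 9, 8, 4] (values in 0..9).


Count array: [1, 2, 0, 0, 2, 1, 0, 0, 2, 1]
Reconstruct: [0, 1, 1, 4, 4, 5, 8, 8, 9]


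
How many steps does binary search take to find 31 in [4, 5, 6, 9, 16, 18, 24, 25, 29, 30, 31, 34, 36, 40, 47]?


Search for 31:
[0,14] mid=7 arr[7]=25
[8,14] mid=11 arr[11]=34
[8,10] mid=9 arr[9]=30
[10,10] mid=10 arr[10]=31
Total: 4 comparisons


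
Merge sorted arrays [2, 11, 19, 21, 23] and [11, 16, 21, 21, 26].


Compare heads, take smaller each step.
Merged: [2, 11, 11, 16, 19, 21, 21, 21, 23, 26]


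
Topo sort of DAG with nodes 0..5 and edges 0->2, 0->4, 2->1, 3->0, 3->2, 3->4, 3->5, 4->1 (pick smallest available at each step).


Kahn's algorithm, process smallest node first
Order: [3, 0, 2, 4, 1, 5]


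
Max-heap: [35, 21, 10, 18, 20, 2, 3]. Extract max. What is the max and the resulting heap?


Max = 35
Replace root with last, heapify down
Resulting heap: [21, 20, 10, 18, 3, 2]


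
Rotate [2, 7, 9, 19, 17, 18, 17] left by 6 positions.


Left rotate by 6: [17, 2, 7, 9, 19, 17, 18]


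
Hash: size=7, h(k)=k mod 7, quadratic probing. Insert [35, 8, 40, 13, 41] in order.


Insertions: 35->slot 0; 8->slot 1; 40->slot 5; 13->slot 6; 41->slot 3
Table: [35, 8, None, 41, None, 40, 13]


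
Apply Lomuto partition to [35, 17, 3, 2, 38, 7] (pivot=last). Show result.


Elements <= 7 go left of pivot.
Result: [3, 2, 7, 17, 38, 35], pivot at index 2


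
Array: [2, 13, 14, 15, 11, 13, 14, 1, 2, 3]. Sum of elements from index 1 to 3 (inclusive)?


Prefix sums: [0, 2, 15, 29, 44, 55, 68, 82, 83, 85, 88]
Sum[1..3] = prefix[4] - prefix[1] = 44 - 2 = 42


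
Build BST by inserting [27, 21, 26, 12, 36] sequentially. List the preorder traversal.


Root = 27; build tree by BST insertion.
Preorder traversal: [27, 21, 12, 26, 36]


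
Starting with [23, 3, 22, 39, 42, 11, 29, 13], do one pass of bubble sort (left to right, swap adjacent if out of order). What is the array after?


After one pass: [3, 22, 23, 39, 11, 29, 13, 42]


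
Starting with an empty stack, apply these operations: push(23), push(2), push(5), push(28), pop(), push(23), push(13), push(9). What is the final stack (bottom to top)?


push(23) -> [23]
push(2) -> [23, 2]
push(5) -> [23, 2, 5]
push(28) -> [23, 2, 5, 28]
pop() returns 28 -> [23, 2, 5]
push(23) -> [23, 2, 5, 23]
push(13) -> [23, 2, 5, 23, 13]
push(9) -> [23, 2, 5, 23, 13, 9]
Final stack (bottom to top): [23, 2, 5, 23, 13, 9]


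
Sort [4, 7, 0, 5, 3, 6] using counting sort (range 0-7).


Count array: [1, 0, 0, 1, 1, 1, 1, 1]
Reconstruct: [0, 3, 4, 5, 6, 7]


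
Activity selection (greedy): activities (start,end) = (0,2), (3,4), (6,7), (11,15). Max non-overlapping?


Greedy: pick earliest-ending, then skip overlaps.
Selected (4 activities): [(0, 2), (3, 4), (6, 7), (11, 15)]


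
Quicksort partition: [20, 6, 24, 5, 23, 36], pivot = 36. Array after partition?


Elements <= 36 go left of pivot.
Result: [20, 6, 24, 5, 23, 36], pivot at index 5


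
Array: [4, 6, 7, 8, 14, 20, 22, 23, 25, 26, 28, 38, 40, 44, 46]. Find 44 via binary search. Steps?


Search for 44:
[0,14] mid=7 arr[7]=23
[8,14] mid=11 arr[11]=38
[12,14] mid=13 arr[13]=44
Total: 3 comparisons


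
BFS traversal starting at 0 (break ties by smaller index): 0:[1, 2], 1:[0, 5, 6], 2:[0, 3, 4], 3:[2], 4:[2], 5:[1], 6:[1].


BFS queue: start with [0]
Visit order: [0, 1, 2, 5, 6, 3, 4]


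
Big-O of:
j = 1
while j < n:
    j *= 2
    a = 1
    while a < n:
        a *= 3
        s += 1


Per nesting level: O(log n) * O(log n) = O((log n)^2)
Complexity: O((log n)^2)


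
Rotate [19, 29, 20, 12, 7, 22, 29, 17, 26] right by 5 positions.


Right rotate by 5: [7, 22, 29, 17, 26, 19, 29, 20, 12]


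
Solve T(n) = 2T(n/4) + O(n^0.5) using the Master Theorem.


a=2, b=4, c=0.5. log_4(2)=0.5 = c=0.5. Case 2: O(n^c log n) = O(sqrt(n) log n)
Complexity: O(sqrt(n) log n)


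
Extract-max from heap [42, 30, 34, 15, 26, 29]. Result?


Max = 42
Replace root with last, heapify down
Resulting heap: [34, 30, 29, 15, 26]


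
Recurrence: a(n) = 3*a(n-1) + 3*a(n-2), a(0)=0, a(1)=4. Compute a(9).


Build bottom-up:
...a(7)=9828, a(8)=37260, a(9)=3*37260+3*9828=141264


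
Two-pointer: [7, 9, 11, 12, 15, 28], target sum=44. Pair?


Two pointers: lo=0, hi=5
No pair sums to 44


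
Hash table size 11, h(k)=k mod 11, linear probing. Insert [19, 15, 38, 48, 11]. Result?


Insertions: 19->slot 8; 15->slot 4; 38->slot 5; 48->slot 6; 11->slot 0
Table: [11, None, None, None, 15, 38, 48, None, 19, None, None]


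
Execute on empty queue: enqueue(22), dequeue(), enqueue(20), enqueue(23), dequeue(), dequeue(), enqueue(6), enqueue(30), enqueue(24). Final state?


enqueue(22) -> [22]
dequeue() returns 22 -> []
enqueue(20) -> [20]
enqueue(23) -> [20, 23]
dequeue() returns 20 -> [23]
dequeue() returns 23 -> []
enqueue(6) -> [6]
enqueue(30) -> [6, 30]
enqueue(24) -> [6, 30, 24]
Final queue (front to back): [6, 30, 24]


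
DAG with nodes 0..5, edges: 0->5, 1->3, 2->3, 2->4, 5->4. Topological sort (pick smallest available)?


Kahn's algorithm, process smallest node first
Order: [0, 1, 2, 3, 5, 4]


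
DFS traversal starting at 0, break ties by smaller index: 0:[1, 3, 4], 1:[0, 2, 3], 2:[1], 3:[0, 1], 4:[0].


DFS stack-based: start with [0]
Visit order: [0, 1, 2, 3, 4]


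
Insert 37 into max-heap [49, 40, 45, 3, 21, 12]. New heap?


Append 37: [49, 40, 45, 3, 21, 12, 37]
Bubble up: no swaps needed
Result: [49, 40, 45, 3, 21, 12, 37]


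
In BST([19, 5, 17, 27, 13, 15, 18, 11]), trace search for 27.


BST root = 19
Search for 27: compare at each node
Path: [19, 27]


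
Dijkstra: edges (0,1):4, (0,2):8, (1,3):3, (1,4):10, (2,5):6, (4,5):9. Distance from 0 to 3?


Dijkstra from 0:
Distances: {0: 0, 1: 4, 2: 8, 3: 7, 4: 14, 5: 14}
Shortest distance to 3 = 7, path = [0, 1, 3]


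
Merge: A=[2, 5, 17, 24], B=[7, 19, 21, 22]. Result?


Compare heads, take smaller each step.
Merged: [2, 5, 7, 17, 19, 21, 22, 24]


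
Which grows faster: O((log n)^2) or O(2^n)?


polylogarithmic grows slower than exponential
O((log n)^2) is asymptotically smaller; O(2^n) grows faster


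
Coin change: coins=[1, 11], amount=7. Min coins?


dp[0]=0; dp[i]=1+min(dp[i-c] for c in coins)
...dp[2]=2, dp[3]=3, dp[4]=4, dp[5]=5, dp[6]=6, dp[7]=7
Minimum coins for 7 = 7


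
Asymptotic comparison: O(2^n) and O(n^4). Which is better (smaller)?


quartic grows slower than exponential
O(n^4) is asymptotically smaller; O(2^n) grows faster


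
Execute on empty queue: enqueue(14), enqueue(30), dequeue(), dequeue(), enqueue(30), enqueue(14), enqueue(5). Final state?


enqueue(14) -> [14]
enqueue(30) -> [14, 30]
dequeue() returns 14 -> [30]
dequeue() returns 30 -> []
enqueue(30) -> [30]
enqueue(14) -> [30, 14]
enqueue(5) -> [30, 14, 5]
Final queue (front to back): [30, 14, 5]


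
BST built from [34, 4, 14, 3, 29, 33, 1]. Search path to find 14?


BST root = 34
Search for 14: compare at each node
Path: [34, 4, 14]


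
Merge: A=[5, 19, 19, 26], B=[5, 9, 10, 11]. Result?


Compare heads, take smaller each step.
Merged: [5, 5, 9, 10, 11, 19, 19, 26]


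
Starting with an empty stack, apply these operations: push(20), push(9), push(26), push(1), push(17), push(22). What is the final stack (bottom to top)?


push(20) -> [20]
push(9) -> [20, 9]
push(26) -> [20, 9, 26]
push(1) -> [20, 9, 26, 1]
push(17) -> [20, 9, 26, 1, 17]
push(22) -> [20, 9, 26, 1, 17, 22]
Final stack (bottom to top): [20, 9, 26, 1, 17, 22]


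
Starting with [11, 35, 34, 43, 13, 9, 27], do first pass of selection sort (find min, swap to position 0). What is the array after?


After one pass: [9, 35, 34, 43, 13, 11, 27]


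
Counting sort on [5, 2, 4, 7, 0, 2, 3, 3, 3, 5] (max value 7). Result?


Count array: [1, 0, 2, 3, 1, 2, 0, 1]
Reconstruct: [0, 2, 2, 3, 3, 3, 4, 5, 5, 7]


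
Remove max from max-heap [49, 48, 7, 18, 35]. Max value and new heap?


Max = 49
Replace root with last, heapify down
Resulting heap: [48, 35, 7, 18]


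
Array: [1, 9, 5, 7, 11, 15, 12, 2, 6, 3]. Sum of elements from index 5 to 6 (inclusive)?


Prefix sums: [0, 1, 10, 15, 22, 33, 48, 60, 62, 68, 71]
Sum[5..6] = prefix[7] - prefix[5] = 60 - 33 = 27


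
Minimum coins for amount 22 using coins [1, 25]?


dp[0]=0; dp[i]=1+min(dp[i-c] for c in coins)
...dp[17]=17, dp[18]=18, dp[19]=19, dp[20]=20, dp[21]=21, dp[22]=22
Minimum coins for 22 = 22


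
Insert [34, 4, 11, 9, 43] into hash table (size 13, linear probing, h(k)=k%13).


Insertions: 34->slot 8; 4->slot 4; 11->slot 11; 9->slot 9; 43->slot 5
Table: [None, None, None, None, 4, 43, None, None, 34, 9, None, 11, None]


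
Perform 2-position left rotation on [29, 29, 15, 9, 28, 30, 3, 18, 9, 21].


Left rotate by 2: [15, 9, 28, 30, 3, 18, 9, 21, 29, 29]


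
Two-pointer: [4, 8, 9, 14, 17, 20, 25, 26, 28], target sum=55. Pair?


Two pointers: lo=0, hi=8
No pair sums to 55


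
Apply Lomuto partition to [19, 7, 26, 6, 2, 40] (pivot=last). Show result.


Elements <= 40 go left of pivot.
Result: [19, 7, 26, 6, 2, 40], pivot at index 5


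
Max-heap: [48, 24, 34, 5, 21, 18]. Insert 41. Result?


Append 41: [48, 24, 34, 5, 21, 18, 41]
Bubble up: swap idx 6(41) with idx 2(34)
Result: [48, 24, 41, 5, 21, 18, 34]


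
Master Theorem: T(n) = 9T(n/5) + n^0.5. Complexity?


a=9, b=5, c=0.5. log_5(9)=1.365 > c=0.5. Case 1: O(n^log_b(a)) = O(n^1.365)
Complexity: O(n^1.365)


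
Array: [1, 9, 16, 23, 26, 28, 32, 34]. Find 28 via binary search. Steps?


Search for 28:
[0,7] mid=3 arr[3]=23
[4,7] mid=5 arr[5]=28
Total: 2 comparisons


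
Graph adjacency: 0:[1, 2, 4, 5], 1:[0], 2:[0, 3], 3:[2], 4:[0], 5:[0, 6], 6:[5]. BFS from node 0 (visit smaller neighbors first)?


BFS queue: start with [0]
Visit order: [0, 1, 2, 4, 5, 3, 6]


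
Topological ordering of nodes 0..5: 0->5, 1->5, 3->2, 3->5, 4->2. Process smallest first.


Kahn's algorithm, process smallest node first
Order: [0, 1, 3, 4, 2, 5]


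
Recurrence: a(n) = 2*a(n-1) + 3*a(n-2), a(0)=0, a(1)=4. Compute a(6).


Build bottom-up:
...a(4)=80, a(5)=244, a(6)=2*244+3*80=728


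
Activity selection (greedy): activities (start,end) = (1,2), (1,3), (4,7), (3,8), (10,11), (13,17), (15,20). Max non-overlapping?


Greedy: pick earliest-ending, then skip overlaps.
Selected (4 activities): [(1, 2), (4, 7), (10, 11), (13, 17)]


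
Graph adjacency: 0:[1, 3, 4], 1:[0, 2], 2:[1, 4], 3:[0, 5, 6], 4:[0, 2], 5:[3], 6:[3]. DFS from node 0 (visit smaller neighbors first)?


DFS stack-based: start with [0]
Visit order: [0, 1, 2, 4, 3, 5, 6]


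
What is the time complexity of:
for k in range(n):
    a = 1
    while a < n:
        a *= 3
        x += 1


Per nesting level: O(n) * O(log n) = O(n log n)
Complexity: O(n log n)


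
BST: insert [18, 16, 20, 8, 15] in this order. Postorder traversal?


Root = 18; build tree by BST insertion.
Postorder traversal: [15, 8, 16, 20, 18]


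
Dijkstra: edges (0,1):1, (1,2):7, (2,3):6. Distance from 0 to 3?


Dijkstra from 0:
Distances: {0: 0, 1: 1, 2: 8, 3: 14}
Shortest distance to 3 = 14, path = [0, 1, 2, 3]


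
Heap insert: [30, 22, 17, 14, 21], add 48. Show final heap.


Append 48: [30, 22, 17, 14, 21, 48]
Bubble up: swap idx 5(48) with idx 2(17); swap idx 2(48) with idx 0(30)
Result: [48, 22, 30, 14, 21, 17]


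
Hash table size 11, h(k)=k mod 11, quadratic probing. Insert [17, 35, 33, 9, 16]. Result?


Insertions: 17->slot 6; 35->slot 2; 33->slot 0; 9->slot 9; 16->slot 5
Table: [33, None, 35, None, None, 16, 17, None, None, 9, None]


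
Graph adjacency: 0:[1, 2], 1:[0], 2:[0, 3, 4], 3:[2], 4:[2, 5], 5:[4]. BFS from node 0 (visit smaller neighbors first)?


BFS queue: start with [0]
Visit order: [0, 1, 2, 3, 4, 5]


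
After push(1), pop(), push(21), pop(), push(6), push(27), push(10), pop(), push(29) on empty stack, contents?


push(1) -> [1]
pop() returns 1 -> []
push(21) -> [21]
pop() returns 21 -> []
push(6) -> [6]
push(27) -> [6, 27]
push(10) -> [6, 27, 10]
pop() returns 10 -> [6, 27]
push(29) -> [6, 27, 29]
Final stack (bottom to top): [6, 27, 29]


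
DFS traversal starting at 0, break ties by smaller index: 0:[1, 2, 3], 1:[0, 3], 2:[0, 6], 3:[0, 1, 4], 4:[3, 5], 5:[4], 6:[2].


DFS stack-based: start with [0]
Visit order: [0, 1, 3, 4, 5, 2, 6]


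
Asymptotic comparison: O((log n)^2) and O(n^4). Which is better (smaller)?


polylogarithmic grows slower than quartic
O((log n)^2) is asymptotically smaller; O(n^4) grows faster


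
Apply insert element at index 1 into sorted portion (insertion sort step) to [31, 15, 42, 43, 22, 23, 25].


After one pass: [15, 31, 42, 43, 22, 23, 25]


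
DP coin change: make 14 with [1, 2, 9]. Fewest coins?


dp[0]=0; dp[i]=1+min(dp[i-c] for c in coins)
...dp[9]=1, dp[10]=2, dp[11]=2, dp[12]=3, dp[13]=3, dp[14]=4
Minimum coins for 14 = 4


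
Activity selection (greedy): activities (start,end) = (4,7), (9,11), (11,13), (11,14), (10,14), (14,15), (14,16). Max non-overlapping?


Greedy: pick earliest-ending, then skip overlaps.
Selected (4 activities): [(4, 7), (9, 11), (11, 13), (14, 15)]


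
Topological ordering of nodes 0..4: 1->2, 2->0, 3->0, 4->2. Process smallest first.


Kahn's algorithm, process smallest node first
Order: [1, 3, 4, 2, 0]


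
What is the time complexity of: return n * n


Analysis: constant-time operation, no loop
Complexity: O(1)


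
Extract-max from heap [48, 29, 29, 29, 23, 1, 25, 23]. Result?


Max = 48
Replace root with last, heapify down
Resulting heap: [29, 29, 29, 23, 23, 1, 25]


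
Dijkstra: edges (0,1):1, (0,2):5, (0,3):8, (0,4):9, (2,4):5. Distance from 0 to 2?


Dijkstra from 0:
Distances: {0: 0, 1: 1, 2: 5, 3: 8, 4: 9}
Shortest distance to 2 = 5, path = [0, 2]


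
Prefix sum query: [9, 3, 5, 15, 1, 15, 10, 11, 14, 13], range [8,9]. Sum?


Prefix sums: [0, 9, 12, 17, 32, 33, 48, 58, 69, 83, 96]
Sum[8..9] = prefix[10] - prefix[8] = 96 - 69 = 27


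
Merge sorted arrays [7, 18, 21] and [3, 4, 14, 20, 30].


Compare heads, take smaller each step.
Merged: [3, 4, 7, 14, 18, 20, 21, 30]


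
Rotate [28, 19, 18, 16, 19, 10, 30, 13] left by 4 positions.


Left rotate by 4: [19, 10, 30, 13, 28, 19, 18, 16]


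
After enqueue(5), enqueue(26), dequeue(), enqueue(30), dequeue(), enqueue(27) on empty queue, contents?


enqueue(5) -> [5]
enqueue(26) -> [5, 26]
dequeue() returns 5 -> [26]
enqueue(30) -> [26, 30]
dequeue() returns 26 -> [30]
enqueue(27) -> [30, 27]
Final queue (front to back): [30, 27]


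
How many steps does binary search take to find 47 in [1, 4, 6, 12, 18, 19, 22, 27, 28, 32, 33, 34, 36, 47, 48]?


Search for 47:
[0,14] mid=7 arr[7]=27
[8,14] mid=11 arr[11]=34
[12,14] mid=13 arr[13]=47
Total: 3 comparisons


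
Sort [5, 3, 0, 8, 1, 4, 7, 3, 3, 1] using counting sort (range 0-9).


Count array: [1, 2, 0, 3, 1, 1, 0, 1, 1, 0]
Reconstruct: [0, 1, 1, 3, 3, 3, 4, 5, 7, 8]


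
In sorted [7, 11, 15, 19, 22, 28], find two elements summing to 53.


Two pointers: lo=0, hi=5
No pair sums to 53


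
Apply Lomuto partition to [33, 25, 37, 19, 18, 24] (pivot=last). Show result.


Elements <= 24 go left of pivot.
Result: [19, 18, 24, 33, 25, 37], pivot at index 2


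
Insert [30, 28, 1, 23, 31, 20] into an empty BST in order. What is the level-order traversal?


Root = 30; build tree by BST insertion.
Level-Order traversal: [30, 28, 31, 1, 23, 20]


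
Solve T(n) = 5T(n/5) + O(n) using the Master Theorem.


a=5, b=5, c=1. log_5(5)=1 = c=1. Case 2: O(n^c log n) = O(n log n)
Complexity: O(n log n)


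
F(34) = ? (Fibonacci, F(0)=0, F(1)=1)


F(n)=F(n-1)+F(n-2)
...F(32)=2178309, F(33)=3524578, F(34)=5702887


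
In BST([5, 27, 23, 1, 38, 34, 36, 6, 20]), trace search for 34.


BST root = 5
Search for 34: compare at each node
Path: [5, 27, 38, 34]


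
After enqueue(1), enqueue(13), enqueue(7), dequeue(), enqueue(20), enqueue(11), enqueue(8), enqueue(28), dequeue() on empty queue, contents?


enqueue(1) -> [1]
enqueue(13) -> [1, 13]
enqueue(7) -> [1, 13, 7]
dequeue() returns 1 -> [13, 7]
enqueue(20) -> [13, 7, 20]
enqueue(11) -> [13, 7, 20, 11]
enqueue(8) -> [13, 7, 20, 11, 8]
enqueue(28) -> [13, 7, 20, 11, 8, 28]
dequeue() returns 13 -> [7, 20, 11, 8, 28]
Final queue (front to back): [7, 20, 11, 8, 28]


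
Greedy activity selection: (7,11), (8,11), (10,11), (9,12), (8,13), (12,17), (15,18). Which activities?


Greedy: pick earliest-ending, then skip overlaps.
Selected (2 activities): [(7, 11), (12, 17)]


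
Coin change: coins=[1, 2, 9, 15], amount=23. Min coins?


dp[0]=0; dp[i]=1+min(dp[i-c] for c in coins)
...dp[18]=2, dp[19]=3, dp[20]=3, dp[21]=4, dp[22]=4, dp[23]=5
Minimum coins for 23 = 5


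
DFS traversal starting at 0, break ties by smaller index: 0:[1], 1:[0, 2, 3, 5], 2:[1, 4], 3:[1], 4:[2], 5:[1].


DFS stack-based: start with [0]
Visit order: [0, 1, 2, 4, 3, 5]


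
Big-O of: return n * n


Analysis: constant-time operation, no loop
Complexity: O(1)


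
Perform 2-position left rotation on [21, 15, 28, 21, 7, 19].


Left rotate by 2: [28, 21, 7, 19, 21, 15]


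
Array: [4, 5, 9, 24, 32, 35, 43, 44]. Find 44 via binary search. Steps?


Search for 44:
[0,7] mid=3 arr[3]=24
[4,7] mid=5 arr[5]=35
[6,7] mid=6 arr[6]=43
[7,7] mid=7 arr[7]=44
Total: 4 comparisons


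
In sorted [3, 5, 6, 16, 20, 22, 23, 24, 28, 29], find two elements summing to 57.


Two pointers: lo=0, hi=9
Found pair: (28, 29) summing to 57


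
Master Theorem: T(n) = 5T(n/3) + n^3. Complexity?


a=5, b=3, c=3. log_3(5)=1.465 < c=3. Case 3: O(n^c) = O(n^3)
Complexity: O(n^3)


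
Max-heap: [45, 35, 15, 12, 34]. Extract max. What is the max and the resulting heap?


Max = 45
Replace root with last, heapify down
Resulting heap: [35, 34, 15, 12]


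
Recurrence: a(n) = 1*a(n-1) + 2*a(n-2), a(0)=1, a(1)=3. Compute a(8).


Build bottom-up:
...a(6)=85, a(7)=171, a(8)=1*171+2*85=341


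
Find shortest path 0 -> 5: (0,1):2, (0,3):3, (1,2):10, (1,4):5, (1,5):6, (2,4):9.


Dijkstra from 0:
Distances: {0: 0, 1: 2, 2: 12, 3: 3, 4: 7, 5: 8}
Shortest distance to 5 = 8, path = [0, 1, 5]


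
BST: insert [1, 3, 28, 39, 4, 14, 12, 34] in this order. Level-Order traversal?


Root = 1; build tree by BST insertion.
Level-Order traversal: [1, 3, 28, 4, 39, 14, 34, 12]


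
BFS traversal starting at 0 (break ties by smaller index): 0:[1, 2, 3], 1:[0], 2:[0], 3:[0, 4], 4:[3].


BFS queue: start with [0]
Visit order: [0, 1, 2, 3, 4]


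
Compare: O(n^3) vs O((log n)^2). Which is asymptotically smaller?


polylogarithmic grows slower than cubic
O((log n)^2) is asymptotically smaller; O(n^3) grows faster


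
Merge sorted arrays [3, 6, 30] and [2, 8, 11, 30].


Compare heads, take smaller each step.
Merged: [2, 3, 6, 8, 11, 30, 30]


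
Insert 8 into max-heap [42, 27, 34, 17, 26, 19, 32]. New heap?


Append 8: [42, 27, 34, 17, 26, 19, 32, 8]
Bubble up: no swaps needed
Result: [42, 27, 34, 17, 26, 19, 32, 8]


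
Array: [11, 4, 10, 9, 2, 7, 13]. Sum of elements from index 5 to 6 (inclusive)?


Prefix sums: [0, 11, 15, 25, 34, 36, 43, 56]
Sum[5..6] = prefix[7] - prefix[5] = 56 - 36 = 20


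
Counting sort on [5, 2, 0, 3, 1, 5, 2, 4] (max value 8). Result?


Count array: [1, 1, 2, 1, 1, 2, 0, 0, 0]
Reconstruct: [0, 1, 2, 2, 3, 4, 5, 5]


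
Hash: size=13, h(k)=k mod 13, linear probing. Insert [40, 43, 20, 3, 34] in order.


Insertions: 40->slot 1; 43->slot 4; 20->slot 7; 3->slot 3; 34->slot 8
Table: [None, 40, None, 3, 43, None, None, 20, 34, None, None, None, None]


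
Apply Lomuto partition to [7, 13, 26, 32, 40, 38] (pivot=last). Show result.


Elements <= 38 go left of pivot.
Result: [7, 13, 26, 32, 38, 40], pivot at index 4


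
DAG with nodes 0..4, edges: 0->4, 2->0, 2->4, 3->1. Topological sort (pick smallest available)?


Kahn's algorithm, process smallest node first
Order: [2, 0, 3, 1, 4]


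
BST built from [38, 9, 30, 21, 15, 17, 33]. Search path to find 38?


BST root = 38
Search for 38: compare at each node
Path: [38]


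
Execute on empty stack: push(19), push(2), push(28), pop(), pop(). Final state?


push(19) -> [19]
push(2) -> [19, 2]
push(28) -> [19, 2, 28]
pop() returns 28 -> [19, 2]
pop() returns 2 -> [19]
Final stack (bottom to top): [19]


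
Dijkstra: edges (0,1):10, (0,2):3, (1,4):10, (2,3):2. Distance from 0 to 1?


Dijkstra from 0:
Distances: {0: 0, 1: 10, 2: 3, 3: 5, 4: 20}
Shortest distance to 1 = 10, path = [0, 1]


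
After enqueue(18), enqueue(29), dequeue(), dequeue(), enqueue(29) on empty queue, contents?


enqueue(18) -> [18]
enqueue(29) -> [18, 29]
dequeue() returns 18 -> [29]
dequeue() returns 29 -> []
enqueue(29) -> [29]
Final queue (front to back): [29]
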